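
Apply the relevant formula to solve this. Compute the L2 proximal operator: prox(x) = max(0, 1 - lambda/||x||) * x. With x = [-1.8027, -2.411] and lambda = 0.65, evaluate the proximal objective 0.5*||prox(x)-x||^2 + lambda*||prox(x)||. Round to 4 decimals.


Step 1: Compute ||x||.
||x|| = 3.0104
Step 2: Compute scaling factor.
scale = max(0, 1 - 0.65/3.0104) = 0.7841
Step 3: prox(x) = [-1.4135, -1.8904]
||prox(x)|| = 2.3604
Step 4: Proximal objective.
0.5*||prox-x||^2 = 0.2113
lambda*||prox|| = 1.5343
Total = 1.7455


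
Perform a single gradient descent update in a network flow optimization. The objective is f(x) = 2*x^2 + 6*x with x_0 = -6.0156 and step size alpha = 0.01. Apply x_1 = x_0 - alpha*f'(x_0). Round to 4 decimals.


We compute the gradient at x_0 and apply the update.
f'(x) = 4*x + 6
f'(-6.0156) = 4*-6.0156 + 6 = -18.0624
x_1 = -6.0156 - 0.01*-18.0624 = -5.835


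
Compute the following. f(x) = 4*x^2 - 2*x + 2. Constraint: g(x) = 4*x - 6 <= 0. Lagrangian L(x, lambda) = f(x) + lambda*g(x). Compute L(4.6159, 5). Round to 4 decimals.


Step 1: Evaluate f(x).
f(4.6159) = 4*4.6159^2 - 2*4.6159 + 2 = 77.9943
Step 2: Evaluate g(x).
g(4.6159) = 4*4.6159 - 6 = 12.4636
Step 3: Compute Lagrangian.
L = 77.9943 + 5*12.4636 = 140.3123


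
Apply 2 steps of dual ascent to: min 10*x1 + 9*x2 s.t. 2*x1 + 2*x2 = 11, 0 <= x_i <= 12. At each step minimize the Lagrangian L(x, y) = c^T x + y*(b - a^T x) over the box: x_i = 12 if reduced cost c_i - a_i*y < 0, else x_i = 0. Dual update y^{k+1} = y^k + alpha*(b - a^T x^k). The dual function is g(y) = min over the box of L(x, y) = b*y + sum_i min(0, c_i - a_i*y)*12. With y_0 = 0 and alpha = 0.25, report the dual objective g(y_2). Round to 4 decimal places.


Dual ascent for LP: min 10*x1 + 9*x2, 2*x1 + 2*x2 = 11, 0 <= x_i <= 12
Step 1: y^k = 0.0, reduced costs: (10.0, 9.0)
  x^k = (0.0, 0.0), subgradient = b - a^T x = 11.0
  y^{k+1} = 0.0 + 0.25*11.0 = 2.75
Step 2: y^k = 2.75, reduced costs: (4.5, 3.5)
  x^k = (0.0, 0.0), subgradient = b - a^T x = 11.0
  y^{k+1} = 2.75 + 0.25*11.0 = 5.5
Dual objective at y_2 = 5.5: reduced costs (-1.0, -2.0), box minimizer x = (12.0, 12.0)
g(y_2) = b*y + (c1 - a1*y)*x1 + (c2 - a2*y)*x2 = 11*5.5 + (-1.0)*12.0 + (-2.0)*12.0 = 60.5 - 12.0 - 24.0 = 24.5


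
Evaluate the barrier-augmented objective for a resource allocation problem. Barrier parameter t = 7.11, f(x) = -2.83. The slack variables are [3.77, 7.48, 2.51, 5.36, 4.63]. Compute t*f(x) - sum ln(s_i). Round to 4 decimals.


Step 1: Compute log-barrier.
ln values: [1.3271, 2.0122, 0.9203, 1.679, 1.5326]
phi = -(1.3271 + 2.0122 + 0.9203 + 1.679 + 1.5326) = -7.4711
Step 2: Compute augmented objective.
t*f(x) = 7.11*-2.83 = -20.1213
Total = -20.1213 - 7.4711 = -27.5924


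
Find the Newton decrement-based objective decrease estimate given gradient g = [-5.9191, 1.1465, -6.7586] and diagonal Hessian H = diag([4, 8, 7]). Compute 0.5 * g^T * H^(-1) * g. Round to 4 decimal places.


Step 1: H is diagonal, so H^(-1) * g = [-1.4798, 0.1433, -0.9655].
Step 2: g^T H^(-1) g = sum_i g_i^2 / H_ii
  = (-5.9191)^2/4 + (1.1465)^2/8 + (-6.7586)^2/7
  = 8.7589 + 0.1643 + 6.5255 = 15.4488
Step 3: Objective decrease = 0.5 * g^T H^(-1) g = 7.7244


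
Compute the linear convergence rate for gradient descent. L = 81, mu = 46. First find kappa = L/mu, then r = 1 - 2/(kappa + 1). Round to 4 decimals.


Step 1: Compute the condition number.
kappa = L/mu = 81/46 = 1.7609
Step 2: Compute the convergence rate.
r = 1 - 2/(kappa + 1) = 1 - 2*mu/(L + mu) = (L - mu)/(L + mu) = 35/127 = 0.2756


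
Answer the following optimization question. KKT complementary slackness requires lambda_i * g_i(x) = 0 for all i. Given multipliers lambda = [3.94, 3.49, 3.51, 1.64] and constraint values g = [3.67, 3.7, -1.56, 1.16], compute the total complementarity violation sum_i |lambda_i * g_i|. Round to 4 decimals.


KKT complementary slackness check:
lambda_1 * g_1 = 3.94 * 3.67 = 14.4598
lambda_2 * g_2 = 3.49 * 3.7 = 12.913
lambda_3 * g_3 = 3.51 * -1.56 = -5.4756
lambda_4 * g_4 = 1.64 * 1.16 = 1.9024
Total violation = 14.4598 + 12.913 + 5.4756 + 1.9024 = 34.7508


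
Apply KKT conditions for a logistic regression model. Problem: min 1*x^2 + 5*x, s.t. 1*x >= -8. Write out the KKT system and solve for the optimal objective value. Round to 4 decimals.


Step 1: Try lambda = 0 (constraint inactive).
Stationarity: 2*1*x + 5 = 0
x* = -5/(2*1) = -2.5
Check constraint: 1*-2.5 = -2.5 >= -8 -- satisfied.
Step 2: Compute optimal value.
f(x*) = 1*(-2.5)^2 + 5*(-2.5) = -6.25


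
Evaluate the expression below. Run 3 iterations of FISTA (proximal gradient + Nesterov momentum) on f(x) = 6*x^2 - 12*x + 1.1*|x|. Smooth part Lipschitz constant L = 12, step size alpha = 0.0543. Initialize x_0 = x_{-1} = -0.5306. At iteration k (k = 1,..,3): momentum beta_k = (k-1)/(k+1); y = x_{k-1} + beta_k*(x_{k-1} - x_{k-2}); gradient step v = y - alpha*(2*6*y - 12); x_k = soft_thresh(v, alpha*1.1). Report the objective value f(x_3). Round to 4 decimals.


FISTA on f(x) = 6*x^2 - 12*x + 1.1*|x|
L = 12, alpha = 0.0543
Iteration 1: beta = 0.0, y = -0.5306 + 0.0*(-0.5306 + 0.5306) = -0.5306
  grad(y) = -18.3672, v = y - alpha*grad = 0.4667
  prox(v) = soft_thresh(0.4667, 0.0597) = 0.407
Iteration 2: beta = 0.3333, y = 0.407 + 0.3333*(0.407 + 0.5306) = 0.7195
  grad(y) = -3.3655, v = y - alpha*grad = 0.9023
  prox(v) = soft_thresh(0.9023, 0.0597) = 0.8426
Iteration 3: beta = 0.5, y = 0.8426 + 0.5*(0.8426 - 0.407) = 1.0603
  grad(y) = 0.724, v = y - alpha*grad = 1.021
  prox(v) = soft_thresh(1.021, 0.0597) = 0.9613
f(x_3) = 6*0.9613^2 - 12*0.9613 + 1.1*|0.9613| = -4.9336


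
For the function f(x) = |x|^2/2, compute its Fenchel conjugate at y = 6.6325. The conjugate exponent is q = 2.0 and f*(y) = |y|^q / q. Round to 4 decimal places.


The conjugate exponent q satisfies 1/p + 1/q = 1.
p = 2, so q = 2/(2 - 1) = 2.0
|y|^q = 6.6325^2.0 = 43.9901
f*(6.6325) = 43.9901 / 2.0 = 21.995


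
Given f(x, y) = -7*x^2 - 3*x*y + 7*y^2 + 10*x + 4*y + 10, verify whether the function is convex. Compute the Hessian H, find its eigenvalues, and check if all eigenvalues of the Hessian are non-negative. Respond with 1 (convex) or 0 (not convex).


The Hessian of f(x,y) = -7*x^2 - 3*x*y + 7*y^2 + 10*x + 4*y + 10 is:
H = [[-14, -3], [-3, 14]]
Trace = -14 + 14 = 0
Determinant = -14*14 - (-3)^2 = -205
Discriminant = (0)^2 - 4*-205 = 820.0
Eigenvalues: lambda_1 = -14.3178, lambda_2 = 14.3178
The function is not convex.

0


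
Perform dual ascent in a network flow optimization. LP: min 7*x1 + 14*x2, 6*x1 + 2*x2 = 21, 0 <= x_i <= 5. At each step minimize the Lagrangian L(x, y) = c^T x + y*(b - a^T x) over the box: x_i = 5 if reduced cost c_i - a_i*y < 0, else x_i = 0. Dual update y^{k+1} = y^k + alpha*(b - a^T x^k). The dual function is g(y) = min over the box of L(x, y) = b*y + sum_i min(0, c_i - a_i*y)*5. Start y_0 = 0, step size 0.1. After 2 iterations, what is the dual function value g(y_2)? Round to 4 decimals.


Dual ascent for LP: min 7*x1 + 14*x2, 6*x1 + 2*x2 = 21, 0 <= x_i <= 5
Step 1: y^k = 0.0, reduced costs: (7.0, 14.0)
  x^k = (0.0, 0.0), subgradient = b - a^T x = 21.0
  y^{k+1} = 0.0 + 0.1*21.0 = 2.1
Step 2: y^k = 2.1, reduced costs: (-5.6, 9.8)
  x^k = (5.0, 0.0), subgradient = b - a^T x = -9.0
  y^{k+1} = 2.1 + 0.1*-9.0 = 1.2
Dual objective at y_2 = 1.2: reduced costs (-0.2, 11.6), box minimizer x = (5.0, 0.0)
g(y_2) = b*y + (c1 - a1*y)*x1 + (c2 - a2*y)*x2 = 21*1.2 + (-0.2)*5.0 + 11.6*0.0 = 25.2 - 1.0 + 0.0 = 24.2


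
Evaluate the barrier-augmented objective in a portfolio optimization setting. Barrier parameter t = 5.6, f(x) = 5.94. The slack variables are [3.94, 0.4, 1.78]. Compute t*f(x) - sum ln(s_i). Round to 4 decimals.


Step 1: Compute log-barrier.
ln values: [1.3712, -0.9163, 0.5766]
phi = -(1.3712 - 0.9163 + 0.5766) = -1.0315
Step 2: Compute augmented objective.
t*f(x) = 5.6*5.94 = 33.264
Total = 33.264 - 1.0315 = 32.2325


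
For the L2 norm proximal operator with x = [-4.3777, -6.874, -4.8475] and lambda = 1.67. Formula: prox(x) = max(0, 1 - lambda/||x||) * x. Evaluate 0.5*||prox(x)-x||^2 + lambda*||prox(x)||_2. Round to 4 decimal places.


Step 1: Compute ||x||.
||x|| = 9.4823
Step 2: Compute scaling factor.
scale = max(0, 1 - 1.67/9.4823) = 0.8239
Step 3: prox(x) = [-3.6067, -5.6634, -3.9938]
||prox(x)|| = 7.8123
Step 4: Proximal objective.
0.5*||prox-x||^2 = 1.3945
lambda*||prox|| = 13.0465
Total = 14.441


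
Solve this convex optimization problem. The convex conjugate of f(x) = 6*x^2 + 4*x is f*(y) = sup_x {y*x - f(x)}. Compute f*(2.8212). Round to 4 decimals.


f*(y) = sup_x {y*x - a*x^2 - b*x} = sup_x {(y-b)*x - a*x^2}
FOC: (y - b) - 2a*x = 0 => x* = (y - b)/(2a)
x* = (2.8212 - 4)/(2*6) = -0.0982
f*(2.8212) = (y-b)^2/(4a) = (2.8212 - 4)^2/(4*6)
= 1.3896/24 = 0.0579


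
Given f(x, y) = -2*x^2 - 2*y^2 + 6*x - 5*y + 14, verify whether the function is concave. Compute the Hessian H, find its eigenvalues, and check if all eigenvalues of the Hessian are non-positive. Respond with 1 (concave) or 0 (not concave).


The Hessian of f(x,y) = -2*x^2 - 2*y^2 + 6*x - 5*y + 14 is:
H = [[-4, 0], [0, -4]]
Trace = -4 - 4 = -8
Determinant = -4*-4 - (0)^2 = 16
Discriminant = (-8)^2 - 4*16 = 0.0
Eigenvalues: lambda_1 = -4.0, lambda_2 = -4.0
The function is concave.

1


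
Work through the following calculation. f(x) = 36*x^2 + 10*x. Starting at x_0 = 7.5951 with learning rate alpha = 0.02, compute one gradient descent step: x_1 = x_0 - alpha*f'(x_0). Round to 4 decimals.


We compute the gradient at x_0 and apply the update.
f'(x) = 72*x + 10
f'(7.5951) = 72*7.5951 + 10 = 556.8472
x_1 = 7.5951 - 0.02*556.8472 = -3.5418


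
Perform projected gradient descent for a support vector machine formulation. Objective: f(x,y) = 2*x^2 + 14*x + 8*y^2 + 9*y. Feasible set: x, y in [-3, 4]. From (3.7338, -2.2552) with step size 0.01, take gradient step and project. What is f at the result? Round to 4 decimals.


Step 1: Compute gradient at (3.7338, -2.2552).
grad_x = 2*2*3.7338 + 14 = 28.9352
grad_y = 2*8*-2.2552 + 9 = -27.0832
Step 2: Gradient step.
x_raw = 3.7338 - 0.01*28.9352 = 3.4444
y_raw = -2.2552 - 0.01*-27.0832 = -1.9844
Step 3: Project onto [-3, 4].
x_proj = clip(3.4444) = 3.4444
y_proj = clip(-1.9844) = -1.9844
Step 4: Evaluate f.
f(3.4444, -1.9844) = 85.5931


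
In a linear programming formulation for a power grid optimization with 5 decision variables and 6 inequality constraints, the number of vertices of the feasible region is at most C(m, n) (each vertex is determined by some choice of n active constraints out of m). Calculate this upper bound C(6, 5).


Each vertex corresponds to some choice of n active constraints out of m, so the number of vertices is at most C(m, n) = m! / (n!(m-n)!).
m = 6, n = 5
Numerator: 6 * 5 * 4 * 3 * 2
Denominator: 5! = 120
C(6, 5) = 6


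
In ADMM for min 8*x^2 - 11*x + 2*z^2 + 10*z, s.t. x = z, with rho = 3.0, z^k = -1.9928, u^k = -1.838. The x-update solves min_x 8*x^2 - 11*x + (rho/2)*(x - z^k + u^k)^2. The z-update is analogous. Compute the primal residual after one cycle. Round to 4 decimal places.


ADMM iteration with rho = 3.0, z^k = -1.9928, u^k = -1.838
Step 1: x-update.
Minimize 8*x^2 - 11*x + (3.0/2)*(x + 1.9928 - 1.838)^2
FOC: (2*8 + 3.0)*x = 11 + 3.0*(-1.9928 + 1.838)
x^{k+1} = 0.5545
Step 2: z-update.
Minimize 2*z^2 + 10*z + (3.0/2)*(0.5545 - z - 1.838)^2
FOC: (2*2 + 3.0)*z = -10 + 3.0*(0.5545 - 1.838)
z^{k+1} = -1.9786
Step 3: u-update.
u^{k+1} = -1.838 + 0.5545 + 1.9786 = 0.6951
Step 4: Primal residual = |0.5545 + 1.9786| = 2.5331


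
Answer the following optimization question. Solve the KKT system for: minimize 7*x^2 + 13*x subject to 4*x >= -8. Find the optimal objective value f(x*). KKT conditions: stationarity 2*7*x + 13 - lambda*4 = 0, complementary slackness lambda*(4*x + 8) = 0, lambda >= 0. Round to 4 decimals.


Step 1: Try lambda = 0 (constraint inactive).
Stationarity: 2*7*x + 13 = 0
x* = -13/(2*7) = -13/14 = -0.9286 (rounded; the exact value -13/14 is used below)
Check constraint: 4*-0.9286 = -3.7144 >= -8 -- satisfied.
Step 2: Compute optimal value.
f(x*) = 7*(-13/14)^2 + 13*(-13/14) = -6.0357


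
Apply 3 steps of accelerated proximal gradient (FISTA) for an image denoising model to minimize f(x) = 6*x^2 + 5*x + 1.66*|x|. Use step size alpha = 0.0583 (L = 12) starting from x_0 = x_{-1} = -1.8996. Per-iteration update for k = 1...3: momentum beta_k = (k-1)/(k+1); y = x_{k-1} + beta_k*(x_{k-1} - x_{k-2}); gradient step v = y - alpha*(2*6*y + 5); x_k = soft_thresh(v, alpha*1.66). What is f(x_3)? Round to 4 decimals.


FISTA on f(x) = 6*x^2 + 5*x + 1.66*|x|
L = 12, alpha = 0.0583
Iteration 1: beta = 0.0, y = -1.8996 + 0.0*(-1.8996 + 1.8996) = -1.8996
  grad(y) = -17.7952, v = y - alpha*grad = -0.8621
  prox(v) = soft_thresh(-0.8621, 0.0968) = -0.7654
Iteration 2: beta = 0.3333, y = -0.7654 + 0.3333*(-0.7654 + 1.8996) = -0.3873
  grad(y) = 0.3526, v = y - alpha*grad = -0.4078
  prox(v) = soft_thresh(-0.4078, 0.0968) = -0.3111
Iteration 3: beta = 0.5, y = -0.3111 + 0.5*(-0.3111 + 0.7654) = -0.0839
  grad(y) = 3.9931, v = y - alpha*grad = -0.3167
  prox(v) = soft_thresh(-0.3167, 0.0968) = -0.2199
f(x_3) = 6*(-0.2199)^2 + 5*(-0.2199) + 1.66*|-0.2199| = -0.4444


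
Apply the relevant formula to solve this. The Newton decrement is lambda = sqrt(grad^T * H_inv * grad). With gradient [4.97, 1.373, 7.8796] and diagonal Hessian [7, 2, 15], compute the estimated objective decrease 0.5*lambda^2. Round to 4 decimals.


Step 1: H is diagonal, so H^(-1) * g = [0.71, 0.6865, 0.5253].
Step 2: g^T H^(-1) g = sum_i g_i^2 / H_ii
  = (4.97)^2/7 + (1.373)^2/2 + (7.8796)^2/15
  = 3.5287 + 0.9426 + 4.1392 = 8.6105
Step 3: Objective decrease = 0.5 * g^T H^(-1) g = 4.3052


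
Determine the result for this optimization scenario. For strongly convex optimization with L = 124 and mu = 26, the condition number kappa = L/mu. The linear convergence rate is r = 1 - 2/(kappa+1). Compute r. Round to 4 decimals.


Step 1: Compute the condition number.
kappa = L/mu = 124/26 = 4.7692
Step 2: Compute the convergence rate.
r = 1 - 2/(kappa + 1) = 1 - 2*mu/(L + mu) = (L - mu)/(L + mu) = 98/150 = 0.6533


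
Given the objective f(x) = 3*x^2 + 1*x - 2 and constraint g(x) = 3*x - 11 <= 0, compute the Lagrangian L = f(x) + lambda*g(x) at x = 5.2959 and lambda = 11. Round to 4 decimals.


Step 1: Evaluate f(x).
f(5.2959) = 3*5.2959^2 + 1*5.2959 - 2 = 87.4356
Step 2: Evaluate g(x).
g(5.2959) = 3*5.2959 - 11 = 4.8877
Step 3: Compute Lagrangian.
L = 87.4356 + 11*4.8877 = 141.2003


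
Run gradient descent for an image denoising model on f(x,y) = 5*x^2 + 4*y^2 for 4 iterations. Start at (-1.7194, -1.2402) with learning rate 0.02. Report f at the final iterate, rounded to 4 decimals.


Gradient descent on f(x,y) = 5*x^2 + 4*y^2.
Starting point: (-1.7194, -1.2402), alpha = 0.02
Step 1: grad_x = 2*5*-1.7194 = -17.194, grad_y = 2*4*-1.2402 = -9.9216
  x_1 = -1.7194 - 0.02*-17.194 = -1.3755
  y_1 = -1.2402 - 0.02*-9.9216 = -1.0418
Step 2: grad_x = 2*5*-1.3755 = -13.7552, grad_y = 2*4*-1.0418 = -8.3341
  x_2 = -1.3755 - 0.02*-13.7552 = -1.1004
  y_2 = -1.0418 - 0.02*-8.3341 = -0.8751
Step 3: grad_x = 2*5*-1.1004 = -11.0042, grad_y = 2*4*-0.8751 = -7.0007
  x_3 = -1.1004 - 0.02*-11.0042 = -0.8803
  y_3 = -0.8751 - 0.02*-7.0007 = -0.7351
Step 4: grad_x = 2*5*-0.8803 = -8.8033, grad_y = 2*4*-0.7351 = -5.8806
  x_4 = -0.8803 - 0.02*-8.8033 = -0.7043
  y_4 = -0.7351 - 0.02*-5.8806 = -0.6175
f(-0.7043, -0.6175) = 5*(-0.7043)^2 + 4*(-0.6175)^2 = 4.005


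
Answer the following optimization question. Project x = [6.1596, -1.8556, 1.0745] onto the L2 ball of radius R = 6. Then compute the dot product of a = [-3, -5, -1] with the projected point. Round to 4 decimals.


Step 1: Compute ||x|| (intermediates to 6 decimals).
||x|| = sqrt(6.1596^2 + (-1.8556)^2 + 1.0745^2) = 6.522153
Step 2: Project.
Since ||x|| > R, scale = R/||x|| = 6/6.522153 = 0.919942, proj(x) = scale * x
proj(x) = [5.666475, -1.707044, 0.988478]
Step 3: Dot product.
a^T * proj(x) = -3*5.666475 - 5*(-1.707044) - 1*0.988478 = -9.4527


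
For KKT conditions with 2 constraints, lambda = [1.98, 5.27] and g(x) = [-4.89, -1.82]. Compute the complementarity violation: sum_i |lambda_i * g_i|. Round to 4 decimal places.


KKT complementary slackness check:
lambda_1 * g_1 = 1.98 * -4.89 = -9.6822
lambda_2 * g_2 = 5.27 * -1.82 = -9.5914
Total violation = 9.6822 + 9.5914 = 19.2736


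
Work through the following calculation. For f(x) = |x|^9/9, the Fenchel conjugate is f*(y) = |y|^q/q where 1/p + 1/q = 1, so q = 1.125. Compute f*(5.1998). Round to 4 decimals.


The conjugate exponent q satisfies 1/p + 1/q = 1.
p = 9, so q = 9/(9 - 1) = 1.125
|y|^q = 5.1998^1.125 = 6.3898
f*(5.1998) = 6.3898 / 1.125 = 5.6798


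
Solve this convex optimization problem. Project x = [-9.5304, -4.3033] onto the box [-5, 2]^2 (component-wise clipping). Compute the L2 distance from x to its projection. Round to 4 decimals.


Project each component onto [-5, 2].
clip(-9.5304) = -5.0, clip(-4.3033) = -4.3033
Projection = [-5.0, -4.3033]
Squared diffs: [20.5245, 0.0]
Distance = sqrt(20.5245) = 4.5304


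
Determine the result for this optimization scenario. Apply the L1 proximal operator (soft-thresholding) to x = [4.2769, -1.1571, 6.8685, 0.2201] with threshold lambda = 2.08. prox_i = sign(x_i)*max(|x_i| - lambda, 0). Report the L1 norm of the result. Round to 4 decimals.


Soft-thresholding with lambda = 2.08:
prox(4.2769) = sign(4.2769)*max(|4.2769| - 2.08, 0) = 2.1969
prox(-1.1571) = sign(-1.1571)*max(|-1.1571| - 2.08, 0) = 0.0
prox(6.8685) = sign(6.8685)*max(|6.8685| - 2.08, 0) = 4.7885
prox(0.2201) = sign(0.2201)*max(|0.2201| - 2.08, 0) = 0.0
prox(x) = [2.1969, 0.0, 4.7885, 0.0]
||prox(x)||_1 = 2.1969 + 0.0 + 4.7885 + 0.0 = 6.9854


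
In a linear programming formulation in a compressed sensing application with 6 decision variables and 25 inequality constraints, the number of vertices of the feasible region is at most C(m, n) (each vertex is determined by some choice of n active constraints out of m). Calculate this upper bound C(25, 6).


Each vertex corresponds to some choice of n active constraints out of m, so the number of vertices is at most C(m, n) = m! / (n!(m-n)!).
m = 25, n = 6
Numerator: 25 * 24 * 23 * 22 * 21 * 20
Denominator: 6! = 720
C(25, 6) = 177100


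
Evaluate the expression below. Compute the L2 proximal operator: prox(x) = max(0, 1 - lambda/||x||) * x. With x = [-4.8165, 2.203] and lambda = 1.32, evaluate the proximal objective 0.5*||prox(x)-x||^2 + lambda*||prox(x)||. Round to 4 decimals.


Step 1: Compute ||x||.
||x|| = 5.2964
Step 2: Compute scaling factor.
scale = max(0, 1 - 1.32/5.2964) = 0.7508
Step 3: prox(x) = [-3.6161, 1.654]
||prox(x)|| = 3.9764
Step 4: Proximal objective.
0.5*||prox-x||^2 = 0.8712
lambda*||prox|| = 5.2488
Total = 6.1201


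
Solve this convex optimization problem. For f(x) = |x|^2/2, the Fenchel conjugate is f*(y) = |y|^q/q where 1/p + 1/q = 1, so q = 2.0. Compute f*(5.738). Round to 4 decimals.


The conjugate exponent q satisfies 1/p + 1/q = 1.
p = 2, so q = 2/(2 - 1) = 2.0
|y|^q = 5.738^2.0 = 32.9246
f*(5.738) = 32.9246 / 2.0 = 16.4623


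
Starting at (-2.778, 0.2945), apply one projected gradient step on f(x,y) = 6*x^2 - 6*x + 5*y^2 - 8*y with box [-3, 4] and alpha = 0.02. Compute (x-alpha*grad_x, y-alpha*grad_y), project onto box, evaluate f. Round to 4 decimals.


Step 1: Compute gradient at (-2.778, 0.2945).
grad_x = 2*6*-2.778 - 6 = -39.336
grad_y = 2*5*0.2945 - 8 = -5.055
Step 2: Gradient step.
x_raw = -2.778 - 0.02*-39.336 = -1.9913
y_raw = 0.2945 - 0.02*-5.055 = 0.3956
Step 3: Project onto [-3, 4].
x_proj = clip(-1.9913) = -1.9913
y_proj = clip(0.3956) = 0.3956
Step 4: Evaluate f.
f(-1.9913, 0.3956) = 33.3566


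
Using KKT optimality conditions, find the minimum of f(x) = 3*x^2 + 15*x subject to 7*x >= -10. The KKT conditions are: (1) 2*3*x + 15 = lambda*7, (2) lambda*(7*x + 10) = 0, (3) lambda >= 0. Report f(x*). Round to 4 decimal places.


Step 1: Try lambda = 0 (constraint inactive).
x_unc = -15/(2*3) = -2.5
Check: 7*-2.5 = -17.5 < -10 -- violated!
Step 2: Constraint must be active: 7*x = -10
x* = -10/7 = -1.4286 (rounded; the exact value -10/7 is used below)
lambda = (2*3*(-10/7) + 15)/7 = 0.9184
Step 3: Compute optimal value.
f(x*) = 3*(-10/7)^2 + 15*(-10/7) = -15.3061


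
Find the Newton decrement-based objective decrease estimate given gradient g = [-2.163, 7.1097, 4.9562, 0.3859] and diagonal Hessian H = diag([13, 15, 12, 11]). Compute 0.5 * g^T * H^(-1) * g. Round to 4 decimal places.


Step 1: H is diagonal, so H^(-1) * g = [-0.1664, 0.474, 0.413, 0.0351].
Step 2: g^T H^(-1) g = sum_i g_i^2 / H_ii
  = (-2.163)^2/13 + (7.1097)^2/15 + (4.9562)^2/12 + (0.3859)^2/11
  = 0.3599 + 3.3699 + 2.047 + 0.0135 = 5.7903
Step 3: Objective decrease = 0.5 * g^T H^(-1) g = 2.8951


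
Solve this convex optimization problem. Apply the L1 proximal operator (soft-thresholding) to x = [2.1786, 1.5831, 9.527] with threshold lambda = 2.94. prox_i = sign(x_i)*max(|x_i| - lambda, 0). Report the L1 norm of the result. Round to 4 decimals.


Soft-thresholding with lambda = 2.94:
prox(2.1786) = sign(2.1786)*max(|2.1786| - 2.94, 0) = 0.0
prox(1.5831) = sign(1.5831)*max(|1.5831| - 2.94, 0) = 0.0
prox(9.527) = sign(9.527)*max(|9.527| - 2.94, 0) = 6.587
prox(x) = [0.0, 0.0, 6.587]
||prox(x)||_1 = 0.0 + 0.0 + 6.587 = 6.587


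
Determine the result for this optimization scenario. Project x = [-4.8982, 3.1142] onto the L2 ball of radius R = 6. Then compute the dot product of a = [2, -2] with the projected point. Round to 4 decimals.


Step 1: Compute ||x|| (intermediates to 6 decimals).
||x|| = sqrt((-4.8982)^2 + 3.1142^2) = 5.804361
Step 2: Project.
Since ||x|| <= R, proj = x (no scaling needed).
proj(x) = [-4.8982, 3.1142]
Step 3: Dot product.
a^T * proj(x) = 2*(-4.8982) - 2*3.1142 = -16.0248


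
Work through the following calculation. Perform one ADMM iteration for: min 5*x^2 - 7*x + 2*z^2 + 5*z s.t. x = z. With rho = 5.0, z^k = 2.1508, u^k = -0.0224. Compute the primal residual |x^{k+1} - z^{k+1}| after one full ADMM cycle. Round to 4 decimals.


ADMM iteration with rho = 5.0, z^k = 2.1508, u^k = -0.0224
Step 1: x-update.
Minimize 5*x^2 - 7*x + (5.0/2)*(x - 2.1508 - 0.0224)^2
FOC: (2*5 + 5.0)*x = 7 + 5.0*(2.1508 + 0.0224)
x^{k+1} = 1.1911
Step 2: z-update.
Minimize 2*z^2 + 5*z + (5.0/2)*(1.1911 - z - 0.0224)^2
FOC: (2*2 + 5.0)*z = -5 + 5.0*(1.1911 - 0.0224)
z^{k+1} = 0.0937
Step 3: u-update.
u^{k+1} = -0.0224 + 1.1911 - 0.0937 = 1.075
Step 4: Primal residual = |1.1911 - 0.0937| = 1.0974


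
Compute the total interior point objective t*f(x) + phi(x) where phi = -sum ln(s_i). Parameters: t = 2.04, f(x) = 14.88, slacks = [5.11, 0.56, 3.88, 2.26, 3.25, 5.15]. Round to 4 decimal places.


Step 1: Compute log-barrier.
ln values: [1.6312, -0.5798, 1.3558, 0.8154, 1.1787, 1.639]
phi = -(1.6312 - 0.5798 + 1.3558 + 0.8154 + 1.1787 + 1.639) = -6.0402
Step 2: Compute augmented objective.
t*f(x) = 2.04*14.88 = 30.3552
Total = 30.3552 - 6.0402 = 24.315


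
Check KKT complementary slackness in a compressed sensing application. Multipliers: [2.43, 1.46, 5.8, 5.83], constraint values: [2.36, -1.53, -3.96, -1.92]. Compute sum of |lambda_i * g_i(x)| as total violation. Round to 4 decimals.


KKT complementary slackness check:
lambda_1 * g_1 = 2.43 * 2.36 = 5.7348
lambda_2 * g_2 = 1.46 * -1.53 = -2.2338
lambda_3 * g_3 = 5.8 * -3.96 = -22.968
lambda_4 * g_4 = 5.83 * -1.92 = -11.1936
Total violation = 5.7348 + 2.2338 + 22.968 + 11.1936 = 42.1302


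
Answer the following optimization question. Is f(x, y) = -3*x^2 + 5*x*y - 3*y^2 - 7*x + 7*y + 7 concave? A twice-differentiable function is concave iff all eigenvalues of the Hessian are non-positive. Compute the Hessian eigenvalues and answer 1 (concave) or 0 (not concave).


The Hessian of f(x,y) = -3*x^2 + 5*x*y - 3*y^2 - 7*x + 7*y + 7 is:
H = [[-6, 5], [5, -6]]
Trace = -6 - 6 = -12
Determinant = -6*-6 - (5)^2 = 11
Discriminant = (-12)^2 - 4*11 = 100.0
Eigenvalues: lambda_1 = -11.0, lambda_2 = -1.0
The function is concave.

1


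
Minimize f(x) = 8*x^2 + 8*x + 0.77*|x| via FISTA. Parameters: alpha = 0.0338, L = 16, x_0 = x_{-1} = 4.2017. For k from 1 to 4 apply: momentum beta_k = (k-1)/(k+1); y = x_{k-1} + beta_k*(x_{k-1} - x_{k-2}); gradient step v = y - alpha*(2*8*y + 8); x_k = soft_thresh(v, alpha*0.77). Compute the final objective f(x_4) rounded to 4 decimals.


FISTA on f(x) = 8*x^2 + 8*x + 0.77*|x|
L = 16, alpha = 0.0338
Iteration 1: beta = 0.0, y = 4.2017 + 0.0*(4.2017 - 4.2017) = 4.2017
  grad(y) = 75.2272, v = y - alpha*grad = 1.659
  prox(v) = soft_thresh(1.659, 0.026) = 1.633
Iteration 2: beta = 0.3333, y = 1.633 + 0.3333*(1.633 - 4.2017) = 0.7768
  grad(y) = 20.4282, v = y - alpha*grad = 0.0863
  prox(v) = soft_thresh(0.0863, 0.026) = 0.0603
Iteration 3: beta = 0.5, y = 0.0603 + 0.5*(0.0603 - 1.633) = -0.7261
  grad(y) = -3.6177, v = y - alpha*grad = -0.6038
  prox(v) = soft_thresh(-0.6038, 0.026) = -0.5778
Iteration 4: beta = 0.6, y = -0.5778 + 0.6*(-0.5778 - 0.0603) = -0.9606
  grad(y) = -7.3702, v = y - alpha*grad = -0.7115
  prox(v) = soft_thresh(-0.7115, 0.026) = -0.6855
f(x_4) = 8*(-0.6855)^2 + 8*(-0.6855) + 0.77*|-0.6855| = -1.1969


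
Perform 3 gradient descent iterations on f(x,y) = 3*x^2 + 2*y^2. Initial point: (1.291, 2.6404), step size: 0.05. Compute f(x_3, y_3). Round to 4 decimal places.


Gradient descent on f(x,y) = 3*x^2 + 2*y^2.
Starting point: (1.291, 2.6404), alpha = 0.05
Step 1: grad_x = 2*3*1.291 = 7.746, grad_y = 2*2*2.6404 = 10.5616
  x_1 = 1.291 - 0.05*7.746 = 0.9037
  y_1 = 2.6404 - 0.05*10.5616 = 2.1123
Step 2: grad_x = 2*3*0.9037 = 5.4222, grad_y = 2*2*2.1123 = 8.4493
  x_2 = 0.9037 - 0.05*5.4222 = 0.6326
  y_2 = 2.1123 - 0.05*8.4493 = 1.6899
Step 3: grad_x = 2*3*0.6326 = 3.7955, grad_y = 2*2*1.6899 = 6.7594
  x_3 = 0.6326 - 0.05*3.7955 = 0.4428
  y_3 = 1.6899 - 0.05*6.7594 = 1.3519
f(0.4428, 1.3519) = 3*0.4428^2 + 2*1.3519^2 = 4.2434


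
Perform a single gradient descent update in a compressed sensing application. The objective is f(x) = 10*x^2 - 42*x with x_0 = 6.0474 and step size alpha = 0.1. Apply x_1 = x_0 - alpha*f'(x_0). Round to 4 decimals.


We compute the gradient at x_0 and apply the update.
f'(x) = 20*x - 42
f'(6.0474) = 20*6.0474 - 42 = 78.948
x_1 = 6.0474 - 0.1*78.948 = -1.8474


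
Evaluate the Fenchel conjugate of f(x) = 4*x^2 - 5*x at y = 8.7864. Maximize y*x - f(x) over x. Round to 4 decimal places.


f*(y) = sup_x {y*x - a*x^2 - b*x} = sup_x {(y-b)*x - a*x^2}
FOC: (y - b) - 2a*x = 0 => x* = (y - b)/(2a)
x* = (8.7864 + 5)/(2*4) = 1.7233
f*(8.7864) = (y-b)^2/(4a) = (8.7864 + 5)^2/(4*4)
= 190.0648/16 = 11.8791


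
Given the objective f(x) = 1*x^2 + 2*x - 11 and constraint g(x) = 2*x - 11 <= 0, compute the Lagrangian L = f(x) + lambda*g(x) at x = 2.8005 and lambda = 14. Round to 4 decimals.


Step 1: Evaluate f(x).
f(2.8005) = 1*2.8005^2 + 2*2.8005 - 11 = 2.4438
Step 2: Evaluate g(x).
g(2.8005) = 2*2.8005 - 11 = -5.399
Step 3: Compute Lagrangian.
L = 2.4438 + 14*-5.399 = -73.1422


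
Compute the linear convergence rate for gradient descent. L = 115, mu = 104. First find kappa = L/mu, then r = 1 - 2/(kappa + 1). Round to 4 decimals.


Step 1: Compute the condition number.
kappa = L/mu = 115/104 = 1.1058
Step 2: Compute the convergence rate.
r = 1 - 2/(kappa + 1) = 1 - 2*mu/(L + mu) = (L - mu)/(L + mu) = 11/219 = 0.0502


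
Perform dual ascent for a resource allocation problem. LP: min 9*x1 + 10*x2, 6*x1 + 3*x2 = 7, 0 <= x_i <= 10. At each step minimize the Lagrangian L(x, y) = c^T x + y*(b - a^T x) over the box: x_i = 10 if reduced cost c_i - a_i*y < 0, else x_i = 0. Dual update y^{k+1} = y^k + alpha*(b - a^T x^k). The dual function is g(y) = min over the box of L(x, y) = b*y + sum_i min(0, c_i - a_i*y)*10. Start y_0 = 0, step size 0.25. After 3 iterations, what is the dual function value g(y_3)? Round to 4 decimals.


Dual ascent for LP: min 9*x1 + 10*x2, 6*x1 + 3*x2 = 7, 0 <= x_i <= 10
Step 1: y^k = 0.0, reduced costs: (9.0, 10.0)
  x^k = (0.0, 0.0), subgradient = b - a^T x = 7.0
  y^{k+1} = 0.0 + 0.25*7.0 = 1.75
Step 2: y^k = 1.75, reduced costs: (-1.5, 4.75)
  x^k = (10.0, 0.0), subgradient = b - a^T x = -53.0
  y^{k+1} = 1.75 + 0.25*-53.0 = -11.5
Step 3: y^k = -11.5, reduced costs: (78.0, 44.5)
  x^k = (0.0, 0.0), subgradient = b - a^T x = 7.0
  y^{k+1} = -11.5 + 0.25*7.0 = -9.75
Dual objective at y_3 = -9.75: reduced costs (67.5, 39.25), box minimizer x = (0.0, 0.0)
g(y_3) = b*y + (c1 - a1*y)*x1 + (c2 - a2*y)*x2 = 7*(-9.75) + 67.5*0.0 + 39.25*0.0 = -68.25 + 0.0 + 0.0 = -68.25


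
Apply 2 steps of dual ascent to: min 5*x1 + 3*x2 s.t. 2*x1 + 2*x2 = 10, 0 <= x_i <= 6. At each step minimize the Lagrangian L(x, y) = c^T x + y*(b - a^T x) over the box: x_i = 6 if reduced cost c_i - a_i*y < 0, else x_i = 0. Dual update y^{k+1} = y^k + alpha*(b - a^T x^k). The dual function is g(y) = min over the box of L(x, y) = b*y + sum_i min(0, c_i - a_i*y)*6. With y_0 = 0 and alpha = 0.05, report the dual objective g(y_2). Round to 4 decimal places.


Dual ascent for LP: min 5*x1 + 3*x2, 2*x1 + 2*x2 = 10, 0 <= x_i <= 6
Step 1: y^k = 0.0, reduced costs: (5.0, 3.0)
  x^k = (0.0, 0.0), subgradient = b - a^T x = 10.0
  y^{k+1} = 0.0 + 0.05*10.0 = 0.5
Step 2: y^k = 0.5, reduced costs: (4.0, 2.0)
  x^k = (0.0, 0.0), subgradient = b - a^T x = 10.0
  y^{k+1} = 0.5 + 0.05*10.0 = 1.0
Dual objective at y_2 = 1.0: reduced costs (3.0, 1.0), box minimizer x = (0.0, 0.0)
g(y_2) = b*y + (c1 - a1*y)*x1 + (c2 - a2*y)*x2 = 10*1.0 + 3.0*0.0 + 1.0*0.0 = 10.0 + 0.0 + 0.0 = 10.0


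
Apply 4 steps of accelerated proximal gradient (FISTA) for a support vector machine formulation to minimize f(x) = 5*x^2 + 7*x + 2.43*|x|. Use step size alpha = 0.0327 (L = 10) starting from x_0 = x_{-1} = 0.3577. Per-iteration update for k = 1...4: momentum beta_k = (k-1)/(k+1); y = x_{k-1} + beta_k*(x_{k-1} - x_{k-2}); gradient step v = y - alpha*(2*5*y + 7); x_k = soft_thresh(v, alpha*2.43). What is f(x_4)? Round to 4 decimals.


FISTA on f(x) = 5*x^2 + 7*x + 2.43*|x|
L = 10, alpha = 0.0327
Iteration 1: beta = 0.0, y = 0.3577 + 0.0*(0.3577 - 0.3577) = 0.3577
  grad(y) = 10.577, v = y - alpha*grad = 0.0118
  prox(v) = soft_thresh(0.0118, 0.0795) = 0.0
Iteration 2: beta = 0.3333, y = 0.0 + 0.3333*(0.0 - 0.3577) = -0.1192
  grad(y) = 5.8077, v = y - alpha*grad = -0.3091
  prox(v) = soft_thresh(-0.3091, 0.0795) = -0.2297
Iteration 3: beta = 0.5, y = -0.2297 + 0.5*(-0.2297 - 0.0) = -0.3445
  grad(y) = 3.5548, v = y - alpha*grad = -0.4608
  prox(v) = soft_thresh(-0.4608, 0.0795) = -0.3813
Iteration 4: beta = 0.6, y = -0.3813 + 0.6*(-0.3813 + 0.2297) = -0.4723
  grad(y) = 2.2772, v = y - alpha*grad = -0.5467
  prox(v) = soft_thresh(-0.5467, 0.0795) = -0.4673
f(x_4) = 5*(-0.4673)^2 + 7*(-0.4673) + 2.43*|-0.4673| = -1.0437


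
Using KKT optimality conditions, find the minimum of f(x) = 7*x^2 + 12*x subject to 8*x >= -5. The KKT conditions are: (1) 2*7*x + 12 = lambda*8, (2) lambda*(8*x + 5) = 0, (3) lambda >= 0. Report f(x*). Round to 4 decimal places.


Step 1: Try lambda = 0 (constraint inactive).
x_unc = -12/(2*7) = -0.8571
Check: 8*-0.8571 = -6.8568 < -5 -- violated!
Step 2: Constraint must be active: 8*x = -5
x* = -5/8 = -0.625
lambda = (2*7*(-0.625) + 12)/8 = 0.4063
Step 3: Compute optimal value.
f(x*) = 7*(-0.625)^2 + 12*(-0.625) = -4.7656


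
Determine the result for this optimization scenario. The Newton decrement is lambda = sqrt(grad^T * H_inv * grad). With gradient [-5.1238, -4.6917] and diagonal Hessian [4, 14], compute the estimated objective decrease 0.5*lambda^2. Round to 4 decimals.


Step 1: H is diagonal, so H^(-1) * g = [-1.281, -0.3351].
Step 2: g^T H^(-1) g = sum_i g_i^2 / H_ii
  = (-5.1238)^2/4 + (-4.6917)^2/14
  = 6.5633 + 1.5723 = 8.1356
Step 3: Objective decrease = 0.5 * g^T H^(-1) g = 4.0678


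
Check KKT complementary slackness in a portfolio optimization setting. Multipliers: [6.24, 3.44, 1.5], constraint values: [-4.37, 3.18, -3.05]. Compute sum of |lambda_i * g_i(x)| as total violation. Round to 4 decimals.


KKT complementary slackness check:
lambda_1 * g_1 = 6.24 * -4.37 = -27.2688
lambda_2 * g_2 = 3.44 * 3.18 = 10.9392
lambda_3 * g_3 = 1.5 * -3.05 = -4.575
Total violation = 27.2688 + 10.9392 + 4.575 = 42.783


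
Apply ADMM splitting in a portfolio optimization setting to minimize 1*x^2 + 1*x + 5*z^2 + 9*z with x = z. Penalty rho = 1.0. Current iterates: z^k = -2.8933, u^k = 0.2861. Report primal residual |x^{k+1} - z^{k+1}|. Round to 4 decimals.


ADMM iteration with rho = 1.0, z^k = -2.8933, u^k = 0.2861
Step 1: x-update.
Minimize 1*x^2 + 1*x + (1.0/2)*(x + 2.8933 + 0.2861)^2
FOC: (2*1 + 1.0)*x = -1 + 1.0*(-2.8933 - 0.2861)
x^{k+1} = -1.3931
Step 2: z-update.
Minimize 5*z^2 + 9*z + (1.0/2)*(-1.3931 - z + 0.2861)^2
FOC: (2*5 + 1.0)*z = -9 + 1.0*(-1.3931 + 0.2861)
z^{k+1} = -0.9188
Step 3: u-update.
u^{k+1} = 0.2861 - 1.3931 + 0.9188 = -0.1882
Step 4: Primal residual = |-1.3931 + 0.9188| = 0.4743


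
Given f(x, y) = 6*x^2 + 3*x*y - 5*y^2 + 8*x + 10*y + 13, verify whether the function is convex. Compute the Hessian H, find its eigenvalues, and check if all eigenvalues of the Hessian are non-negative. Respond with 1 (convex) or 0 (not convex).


The Hessian of f(x,y) = 6*x^2 + 3*x*y - 5*y^2 + 8*x + 10*y + 13 is:
H = [[12, 3], [3, -10]]
Trace = 12 - 10 = 2
Determinant = 12*-10 - (3)^2 = -129
Discriminant = (2)^2 - 4*-129 = 520.0
Eigenvalues: lambda_1 = -10.4018, lambda_2 = 12.4018
The function is not convex.

0


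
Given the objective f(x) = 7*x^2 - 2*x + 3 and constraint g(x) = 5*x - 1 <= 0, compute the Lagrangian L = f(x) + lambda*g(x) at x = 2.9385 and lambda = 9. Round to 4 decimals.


Step 1: Evaluate f(x).
f(2.9385) = 7*2.9385^2 - 2*2.9385 + 3 = 57.5665
Step 2: Evaluate g(x).
g(2.9385) = 5*2.9385 - 1 = 13.6925
Step 3: Compute Lagrangian.
L = 57.5665 + 9*13.6925 = 180.799


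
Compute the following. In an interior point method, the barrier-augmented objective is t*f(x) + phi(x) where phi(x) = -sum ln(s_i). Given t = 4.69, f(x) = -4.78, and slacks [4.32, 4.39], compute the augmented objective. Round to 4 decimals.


Step 1: Compute log-barrier.
ln values: [1.4633, 1.4793]
phi = -(1.4633 + 1.4793) = -2.9426
Step 2: Compute augmented objective.
t*f(x) = 4.69*-4.78 = -22.4182
Total = -22.4182 - 2.9426 = -25.3608


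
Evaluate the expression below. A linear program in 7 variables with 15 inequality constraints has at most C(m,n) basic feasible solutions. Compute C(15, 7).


Each vertex corresponds to some choice of n active constraints out of m, so the number of vertices is at most C(m, n) = m! / (n!(m-n)!).
m = 15, n = 7
Numerator: 15 * 14 * 13 * 12 * 11 * 10 * 9
Denominator: 7! = 5040
C(15, 7) = 6435


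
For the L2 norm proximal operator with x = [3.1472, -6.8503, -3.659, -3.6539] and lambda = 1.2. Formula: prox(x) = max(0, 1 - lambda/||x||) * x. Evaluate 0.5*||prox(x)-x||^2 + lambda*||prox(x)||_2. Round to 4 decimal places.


Step 1: Compute ||x||.
||x|| = 9.1417
Step 2: Compute scaling factor.
scale = max(0, 1 - 1.2/9.1417) = 0.8687
Step 3: prox(x) = [2.7341, -5.9511, -3.1787, -3.1743]
||prox(x)|| = 7.9417
Step 4: Proximal objective.
0.5*||prox-x||^2 = 0.72
lambda*||prox|| = 9.53
Total = 10.25


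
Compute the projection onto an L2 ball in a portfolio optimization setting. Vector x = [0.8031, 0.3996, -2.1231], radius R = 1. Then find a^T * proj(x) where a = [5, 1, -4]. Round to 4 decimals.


Step 1: Compute ||x|| (intermediates to 6 decimals).
||x|| = sqrt(0.8031^2 + 0.3996^2 + (-2.1231)^2) = 2.304822
Step 2: Project.
Since ||x|| > R, scale = R/||x|| = 1/2.304822 = 0.433873, proj(x) = scale * x
proj(x) = [0.348443, 0.173376, -0.921156]
Step 3: Dot product.
a^T * proj(x) = 5*0.348443 + 1*0.173376 - 4*(-0.921156) = 5.6002


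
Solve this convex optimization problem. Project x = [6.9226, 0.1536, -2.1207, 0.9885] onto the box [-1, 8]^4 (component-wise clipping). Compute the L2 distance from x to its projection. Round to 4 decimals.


Project each component onto [-1, 8].
clip(6.9226) = 6.9226, clip(0.1536) = 0.1536, clip(-2.1207) = -1.0, clip(0.9885) = 0.9885
Projection = [6.9226, 0.1536, -1.0, 0.9885]
Squared diffs: [0.0, 0.0, 1.256, 0.0]
Distance = sqrt(1.256) = 1.1207


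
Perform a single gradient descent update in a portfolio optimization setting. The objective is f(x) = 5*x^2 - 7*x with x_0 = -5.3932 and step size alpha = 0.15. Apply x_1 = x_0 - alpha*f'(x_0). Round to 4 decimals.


We compute the gradient at x_0 and apply the update.
f'(x) = 10*x - 7
f'(-5.3932) = 10*-5.3932 - 7 = -60.932
x_1 = -5.3932 - 0.15*-60.932 = 3.7466


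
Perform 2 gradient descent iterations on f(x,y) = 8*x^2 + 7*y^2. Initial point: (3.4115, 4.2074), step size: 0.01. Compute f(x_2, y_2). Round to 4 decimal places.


Gradient descent on f(x,y) = 8*x^2 + 7*y^2.
Starting point: (3.4115, 4.2074), alpha = 0.01
Step 1: grad_x = 2*8*3.4115 = 54.584, grad_y = 2*7*4.2074 = 58.9036
  x_1 = 3.4115 - 0.01*54.584 = 2.8657
  y_1 = 4.2074 - 0.01*58.9036 = 3.6184
Step 2: grad_x = 2*8*2.8657 = 45.8506, grad_y = 2*7*3.6184 = 50.6571
  x_2 = 2.8657 - 0.01*45.8506 = 2.4072
  y_2 = 3.6184 - 0.01*50.6571 = 3.1118
f(2.4072, 3.1118) = 8*2.4072^2 + 7*3.1118^2 = 114.1379


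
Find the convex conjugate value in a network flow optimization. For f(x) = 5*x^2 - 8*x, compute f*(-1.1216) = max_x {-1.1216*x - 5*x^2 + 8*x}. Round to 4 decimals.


f*(y) = sup_x {y*x - a*x^2 - b*x} = sup_x {(y-b)*x - a*x^2}
FOC: (y - b) - 2a*x = 0 => x* = (y - b)/(2a)
x* = (-1.1216 + 8)/(2*5) = 0.6878
f*(-1.1216) = (y-b)^2/(4a) = (-1.1216 + 8)^2/(4*5)
= 47.3124/20 = 2.3656


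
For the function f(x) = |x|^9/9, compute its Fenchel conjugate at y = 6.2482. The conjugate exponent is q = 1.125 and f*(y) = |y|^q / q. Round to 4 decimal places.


The conjugate exponent q satisfies 1/p + 1/q = 1.
p = 9, so q = 9/(9 - 1) = 1.125
|y|^q = 6.2482^1.125 = 7.8564
f*(6.2482) = 7.8564 / 1.125 = 6.9835


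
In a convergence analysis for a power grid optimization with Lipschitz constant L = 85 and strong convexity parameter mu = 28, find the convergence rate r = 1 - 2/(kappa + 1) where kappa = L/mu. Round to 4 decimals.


Step 1: Compute the condition number.
kappa = L/mu = 85/28 = 3.0357
Step 2: Compute the convergence rate.
r = 1 - 2/(kappa + 1) = 1 - 2*mu/(L + mu) = (L - mu)/(L + mu) = 57/113 = 0.5044


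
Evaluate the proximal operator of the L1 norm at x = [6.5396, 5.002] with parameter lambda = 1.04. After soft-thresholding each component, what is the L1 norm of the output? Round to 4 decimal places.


Soft-thresholding with lambda = 1.04:
prox(6.5396) = sign(6.5396)*max(|6.5396| - 1.04, 0) = 5.4996
prox(5.002) = sign(5.002)*max(|5.002| - 1.04, 0) = 3.962
prox(x) = [5.4996, 3.962]
||prox(x)||_1 = 5.4996 + 3.962 = 9.4616


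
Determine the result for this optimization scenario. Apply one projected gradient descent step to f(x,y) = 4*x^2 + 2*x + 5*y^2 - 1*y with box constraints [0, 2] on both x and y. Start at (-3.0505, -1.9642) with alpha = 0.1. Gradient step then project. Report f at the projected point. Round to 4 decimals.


Step 1: Compute gradient at (-3.0505, -1.9642).
grad_x = 2*4*-3.0505 + 2 = -22.404
grad_y = 2*5*-1.9642 - 1 = -20.642
Step 2: Gradient step.
x_raw = -3.0505 - 0.1*-22.404 = -0.8101
y_raw = -1.9642 - 0.1*-20.642 = 0.1
Step 3: Project onto [0, 2].
x_proj = clip(-0.8101) = 0.0
y_proj = clip(0.1) = 0.1
Step 4: Evaluate f.
f(0.0, 0.1) = -0.05


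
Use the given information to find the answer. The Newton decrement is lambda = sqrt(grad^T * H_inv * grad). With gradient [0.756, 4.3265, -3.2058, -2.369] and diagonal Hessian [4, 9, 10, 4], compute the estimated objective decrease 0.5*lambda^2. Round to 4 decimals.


Step 1: H is diagonal, so H^(-1) * g = [0.189, 0.4807, -0.3206, -0.5923].
Step 2: g^T H^(-1) g = sum_i g_i^2 / H_ii
  = (0.756)^2/4 + (4.3265)^2/9 + (-3.2058)^2/10 + (-2.369)^2/4
  = 0.1429 + 2.0798 + 1.0277 + 1.403 = 4.6535
Step 3: Objective decrease = 0.5 * g^T H^(-1) g = 2.3267


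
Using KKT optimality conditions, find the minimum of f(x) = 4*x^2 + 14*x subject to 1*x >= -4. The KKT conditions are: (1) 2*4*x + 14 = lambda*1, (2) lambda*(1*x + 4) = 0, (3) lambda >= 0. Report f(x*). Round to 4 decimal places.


Step 1: Try lambda = 0 (constraint inactive).
Stationarity: 2*4*x + 14 = 0
x* = -14/(2*4) = -1.75
Check constraint: 1*-1.75 = -1.75 >= -4 -- satisfied.
Step 2: Compute optimal value.
f(x*) = 4*(-1.75)^2 + 14*(-1.75) = -12.25
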